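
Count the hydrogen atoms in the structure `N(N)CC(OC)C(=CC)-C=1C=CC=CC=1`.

Hydrogens are implicit in SMILES; fill each atom to its normal valence:
  5 × C (aromatic): 1 H each → 5
  2 × C: 3 H each → 6
  2 × C: 1 H each → 2
  1 × C: 2 H
  1 × C: no H
  1 × C (aromatic): no H
  1 × N: 2 H
  1 × N: 1 H
  1 × O: no H
  Total hydrogens = 18.

18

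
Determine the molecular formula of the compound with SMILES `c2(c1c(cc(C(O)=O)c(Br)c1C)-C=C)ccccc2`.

Heavy atoms from the SMILES: 1 Br, 16 C, 2 O.
Implicit hydrogens by atom environment:
  6 × C (aromatic): 1 H each → 6
  6 × C (aromatic): no H
  1 × Br: no H
  1 × C: 3 H
  1 × C: 2 H
  1 × C: 1 H
  1 × C: no H
  1 × O: 1 H
  1 × O: no H
  Total hydrogens = 13.
Molecular formula: C16H13BrO2

C16H13BrO2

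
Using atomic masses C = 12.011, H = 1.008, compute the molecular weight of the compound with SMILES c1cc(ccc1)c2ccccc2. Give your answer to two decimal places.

154.21

Molecular formula: C12H10.
M = 12×12.011 + 10×1.008 = 154.21 g/mol.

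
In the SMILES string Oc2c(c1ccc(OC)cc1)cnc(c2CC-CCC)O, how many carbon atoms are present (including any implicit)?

17

The symbol for carbon appears 17 times in the SMILES. Lowercase c denotes aromatic carbon and counts toward C.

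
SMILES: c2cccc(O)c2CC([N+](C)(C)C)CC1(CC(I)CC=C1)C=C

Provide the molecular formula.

Heavy atoms from the SMILES: 20 C, 1 I, 1 N, 1 O.
Implicit hydrogens by atom environment:
  5 × C: 2 H each → 10
  5 × C: 1 H each → 5
  4 × C (aromatic): 1 H each → 4
  3 × C: 3 H each → 9
  2 × C (aromatic): no H
  1 × C: no H
  1 × I: no H
  1 × N (charge +1): no H
  1 × O: 1 H
  Total hydrogens = 29.
Net charge +1.
Molecular formula: C20H29INO+

C20H29INO+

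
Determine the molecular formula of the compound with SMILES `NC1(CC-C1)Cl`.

C4H8ClN

Heavy atoms from the SMILES: 4 C, 1 Cl, 1 N.
Implicit hydrogens by atom environment:
  3 × C: 2 H each → 6
  1 × C: no H
  1 × Cl: no H
  1 × N: 2 H
  Total hydrogens = 8.
Molecular formula: C4H8ClN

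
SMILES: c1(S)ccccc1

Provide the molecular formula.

C6H6S

Heavy atoms from the SMILES: 6 C, 1 S.
Implicit hydrogens by atom environment:
  5 × C (aromatic): 1 H each → 5
  1 × C (aromatic): no H
  1 × S: 1 H
  Total hydrogens = 6.
Molecular formula: C6H6S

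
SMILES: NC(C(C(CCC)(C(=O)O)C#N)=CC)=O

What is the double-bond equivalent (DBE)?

5

Molecular formula from the SMILES: C10H14N2O3.
DoU = (2C + 2 + N − H − X)/2 = (2·10 + 2 + 2 − 14 − 0)/2 = 10/2 = 5.
(Structurally: 0 ring(s) + 5 π bond(s) = 5.)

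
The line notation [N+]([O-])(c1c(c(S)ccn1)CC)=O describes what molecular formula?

Heavy atoms from the SMILES: 7 C, 2 N, 2 O, 1 S.
Implicit hydrogens by atom environment:
  3 × C (aromatic): no H
  2 × C (aromatic): 1 H each → 2
  1 × C: 3 H
  1 × C: 2 H
  1 × N (aromatic): no H
  1 × N (charge +1): no H
  1 × O: no H
  1 × O (charge -1): no H
  1 × S: 1 H
  Total hydrogens = 8.
Molecular formula: C7H8N2O2S

C7H8N2O2S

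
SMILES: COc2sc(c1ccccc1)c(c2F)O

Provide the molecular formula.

C11H9FO2S

Heavy atoms from the SMILES: 11 C, 1 F, 2 O, 1 S.
Implicit hydrogens by atom environment:
  5 × C (aromatic): 1 H each → 5
  5 × C (aromatic): no H
  1 × C: 3 H
  1 × F: no H
  1 × O: 1 H
  1 × O: no H
  1 × S (aromatic): no H
  Total hydrogens = 9.
Molecular formula: C11H9FO2S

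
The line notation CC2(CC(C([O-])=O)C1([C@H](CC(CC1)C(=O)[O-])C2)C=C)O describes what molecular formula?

Heavy atoms from the SMILES: 15 C, 5 O.
Implicit hydrogens by atom environment:
  6 × C: 2 H each → 12
  4 × C: 1 H each → 4
  4 × C: no H
  2 × O: no H
  2 × O (charge -1): no H
  1 × C: 3 H
  1 × O: 1 H
  Total hydrogens = 20.
Net charge -2.
Molecular formula: [C15H20O5]2-

[C15H20O5]2-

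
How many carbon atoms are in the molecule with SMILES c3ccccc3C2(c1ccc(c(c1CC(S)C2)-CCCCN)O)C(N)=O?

21

The symbol for carbon appears 21 times in the SMILES. Lowercase c denotes aromatic carbon and counts toward C.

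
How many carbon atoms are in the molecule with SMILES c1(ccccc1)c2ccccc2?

The symbol for carbon appears 12 times in the SMILES. Lowercase c denotes aromatic carbon and counts toward C.

12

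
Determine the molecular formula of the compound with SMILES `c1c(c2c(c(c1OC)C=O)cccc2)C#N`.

C13H9NO2

Heavy atoms from the SMILES: 13 C, 1 N, 2 O.
Implicit hydrogens by atom environment:
  5 × C (aromatic): 1 H each → 5
  5 × C (aromatic): no H
  2 × O: no H
  1 × C: 3 H
  1 × C: 1 H
  1 × C: no H
  1 × N: no H
  Total hydrogens = 9.
Molecular formula: C13H9NO2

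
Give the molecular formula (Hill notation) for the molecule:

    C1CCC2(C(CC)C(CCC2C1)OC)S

C13H24OS

Heavy atoms from the SMILES: 13 C, 1 O, 1 S.
Implicit hydrogens by atom environment:
  7 × C: 2 H each → 14
  3 × C: 1 H each → 3
  2 × C: 3 H each → 6
  1 × C: no H
  1 × O: no H
  1 × S: 1 H
  Total hydrogens = 24.
Molecular formula: C13H24OS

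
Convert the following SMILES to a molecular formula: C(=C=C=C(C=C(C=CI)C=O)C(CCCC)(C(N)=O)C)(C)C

Heavy atoms from the SMILES: 18 C, 1 I, 1 N, 2 O.
Implicit hydrogens by atom environment:
  7 × C: no H
  4 × C: 3 H each → 12
  4 × C: 1 H each → 4
  3 × C: 2 H each → 6
  2 × O: no H
  1 × I: no H
  1 × N: 2 H
  Total hydrogens = 24.
Molecular formula: C18H24INO2

C18H24INO2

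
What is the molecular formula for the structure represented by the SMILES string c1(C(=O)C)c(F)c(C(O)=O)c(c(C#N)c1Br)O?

C10H5BrFNO4

Heavy atoms from the SMILES: 1 Br, 10 C, 1 F, 1 N, 4 O.
Implicit hydrogens by atom environment:
  6 × C (aromatic): no H
  3 × C: no H
  2 × O: 1 H each → 2
  2 × O: no H
  1 × Br: no H
  1 × C: 3 H
  1 × F: no H
  1 × N: no H
  Total hydrogens = 5.
Molecular formula: C10H5BrFNO4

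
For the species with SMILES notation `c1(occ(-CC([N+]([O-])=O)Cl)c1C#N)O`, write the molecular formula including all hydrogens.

Heavy atoms from the SMILES: 7 C, 1 Cl, 2 N, 4 O.
Implicit hydrogens by atom environment:
  3 × C (aromatic): no H
  1 × C: 2 H
  1 × C (aromatic): 1 H
  1 × C: 1 H
  1 × C: no H
  1 × Cl: no H
  1 × N: no H
  1 × N (charge +1): no H
  1 × O: 1 H
  1 × O (aromatic): no H
  1 × O: no H
  1 × O (charge -1): no H
  Total hydrogens = 5.
Molecular formula: C7H5ClN2O4

C7H5ClN2O4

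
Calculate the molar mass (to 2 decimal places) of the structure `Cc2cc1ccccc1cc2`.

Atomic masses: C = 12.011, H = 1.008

142.20

Molecular formula: C11H10.
M = 11×12.011 + 10×1.008 = 142.20 g/mol.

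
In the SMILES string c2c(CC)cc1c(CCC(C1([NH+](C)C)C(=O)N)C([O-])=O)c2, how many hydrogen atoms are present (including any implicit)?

22

Hydrogens are implicit in SMILES; fill each atom to its normal valence:
  3 × C: 3 H each → 9
  3 × C: 2 H each → 6
  3 × C (aromatic): 1 H each → 3
  3 × C (aromatic): no H
  3 × C: no H
  2 × O: no H
  1 × C: 1 H
  1 × N: 2 H
  1 × N (charge +1): 1 H
  1 × O (charge -1): no H
  Total hydrogens = 22.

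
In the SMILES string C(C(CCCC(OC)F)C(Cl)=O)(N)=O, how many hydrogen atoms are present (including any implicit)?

Hydrogens are implicit in SMILES; fill each atom to its normal valence:
  3 × C: 2 H each → 6
  3 × O: no H
  2 × C: 1 H each → 2
  2 × C: no H
  1 × C: 3 H
  1 × Cl: no H
  1 × F: no H
  1 × N: 2 H
  Total hydrogens = 13.

13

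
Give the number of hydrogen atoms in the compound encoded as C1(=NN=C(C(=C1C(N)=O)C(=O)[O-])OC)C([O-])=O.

Hydrogens are implicit in SMILES; fill each atom to its normal valence:
  4 × C (aromatic): no H
  4 × O: no H
  3 × C: no H
  2 × N (aromatic): no H
  2 × O (charge -1): no H
  1 × C: 3 H
  1 × N: 2 H
  Total hydrogens = 5.

5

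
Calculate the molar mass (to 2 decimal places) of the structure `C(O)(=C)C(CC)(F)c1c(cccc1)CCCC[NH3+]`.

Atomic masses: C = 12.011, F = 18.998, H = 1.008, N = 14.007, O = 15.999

Molecular formula: C15H23FNO+.
M = 15×12.011 + 1×18.998 + 23×1.008 + 1×14.007 + 1×15.999 = 252.35 g/mol.

252.35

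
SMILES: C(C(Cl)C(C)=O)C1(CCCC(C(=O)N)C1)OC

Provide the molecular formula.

C12H20ClNO3

Heavy atoms from the SMILES: 12 C, 1 Cl, 1 N, 3 O.
Implicit hydrogens by atom environment:
  5 × C: 2 H each → 10
  3 × C: no H
  3 × O: no H
  2 × C: 3 H each → 6
  2 × C: 1 H each → 2
  1 × Cl: no H
  1 × N: 2 H
  Total hydrogens = 20.
Molecular formula: C12H20ClNO3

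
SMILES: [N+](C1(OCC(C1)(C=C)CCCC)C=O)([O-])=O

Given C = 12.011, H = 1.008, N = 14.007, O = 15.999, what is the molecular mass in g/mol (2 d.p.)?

Molecular formula: C11H17NO4.
M = 11×12.011 + 17×1.008 + 1×14.007 + 4×15.999 = 227.26 g/mol.

227.26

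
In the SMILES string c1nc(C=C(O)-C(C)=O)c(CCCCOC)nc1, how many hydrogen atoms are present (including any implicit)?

Hydrogens are implicit in SMILES; fill each atom to its normal valence:
  4 × C: 2 H each → 8
  2 × C: 3 H each → 6
  2 × C (aromatic): 1 H each → 2
  2 × C (aromatic): no H
  2 × C: no H
  2 × N (aromatic): no H
  2 × O: no H
  1 × C: 1 H
  1 × O: 1 H
  Total hydrogens = 18.

18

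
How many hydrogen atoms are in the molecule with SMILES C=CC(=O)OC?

Hydrogens are implicit in SMILES; fill each atom to its normal valence:
  2 × O: no H
  1 × C: 3 H
  1 × C: 2 H
  1 × C: 1 H
  1 × C: no H
  Total hydrogens = 6.

6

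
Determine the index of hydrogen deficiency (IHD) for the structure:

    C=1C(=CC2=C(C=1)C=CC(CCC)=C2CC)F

Molecular formula from the SMILES: C15H17F.
DoU = (2C + 2 + N − H − X)/2 = (2·15 + 2 + 0 − 17 − 1)/2 = 14/2 = 7.
(Structurally: 2 ring(s) + 5 π bond(s) = 7.)

7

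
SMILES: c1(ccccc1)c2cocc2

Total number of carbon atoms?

10

The symbol for carbon appears 10 times in the SMILES. Lowercase c denotes aromatic carbon and counts toward C.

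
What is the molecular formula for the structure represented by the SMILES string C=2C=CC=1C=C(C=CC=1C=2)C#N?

C11H7N

Heavy atoms from the SMILES: 11 C, 1 N.
Implicit hydrogens by atom environment:
  7 × C (aromatic): 1 H each → 7
  3 × C (aromatic): no H
  1 × C: no H
  1 × N: no H
  Total hydrogens = 7.
Molecular formula: C11H7N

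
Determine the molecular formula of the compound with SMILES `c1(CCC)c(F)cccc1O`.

Heavy atoms from the SMILES: 9 C, 1 F, 1 O.
Implicit hydrogens by atom environment:
  3 × C (aromatic): 1 H each → 3
  3 × C (aromatic): no H
  2 × C: 2 H each → 4
  1 × C: 3 H
  1 × F: no H
  1 × O: 1 H
  Total hydrogens = 11.
Molecular formula: C9H11FO

C9H11FO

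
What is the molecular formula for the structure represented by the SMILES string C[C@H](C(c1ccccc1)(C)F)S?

C10H13FS

Heavy atoms from the SMILES: 10 C, 1 F, 1 S.
Implicit hydrogens by atom environment:
  5 × C (aromatic): 1 H each → 5
  2 × C: 3 H each → 6
  1 × C: 1 H
  1 × C: no H
  1 × C (aromatic): no H
  1 × F: no H
  1 × S: 1 H
  Total hydrogens = 13.
Molecular formula: C10H13FS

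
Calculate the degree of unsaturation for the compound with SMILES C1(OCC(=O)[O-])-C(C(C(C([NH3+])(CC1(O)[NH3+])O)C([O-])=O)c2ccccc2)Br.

7

Molecular formula from the SMILES: C16H21BrN2O7.
DoU = (2C + 2 + N − H − X)/2 = (2·16 + 2 + 2 − 21 − 1)/2 = 14/2 = 7.
(Structurally: 2 ring(s) + 5 π bond(s) = 7.)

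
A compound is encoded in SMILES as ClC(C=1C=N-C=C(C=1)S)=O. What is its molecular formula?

C6H4ClNOS

Heavy atoms from the SMILES: 6 C, 1 Cl, 1 N, 1 O, 1 S.
Implicit hydrogens by atom environment:
  3 × C (aromatic): 1 H each → 3
  2 × C (aromatic): no H
  1 × C: no H
  1 × Cl: no H
  1 × N (aromatic): no H
  1 × O: no H
  1 × S: 1 H
  Total hydrogens = 4.
Molecular formula: C6H4ClNOS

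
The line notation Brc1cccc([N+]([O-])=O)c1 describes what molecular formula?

C6H4BrNO2

Heavy atoms from the SMILES: 1 Br, 6 C, 1 N, 2 O.
Implicit hydrogens by atom environment:
  4 × C (aromatic): 1 H each → 4
  2 × C (aromatic): no H
  1 × Br: no H
  1 × N (charge +1): no H
  1 × O: no H
  1 × O (charge -1): no H
  Total hydrogens = 4.
Molecular formula: C6H4BrNO2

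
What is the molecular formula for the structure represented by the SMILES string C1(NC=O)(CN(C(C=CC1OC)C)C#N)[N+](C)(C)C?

C13H23N4O2+

Heavy atoms from the SMILES: 13 C, 4 N, 2 O.
Implicit hydrogens by atom environment:
  5 × C: 3 H each → 15
  5 × C: 1 H each → 5
  2 × C: no H
  2 × N: no H
  2 × O: no H
  1 × C: 2 H
  1 × N: 1 H
  1 × N (charge +1): no H
  Total hydrogens = 23.
Net charge +1.
Molecular formula: C13H23N4O2+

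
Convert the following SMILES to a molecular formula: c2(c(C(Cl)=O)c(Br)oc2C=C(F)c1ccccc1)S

Heavy atoms from the SMILES: 1 Br, 13 C, 1 Cl, 1 F, 2 O, 1 S.
Implicit hydrogens by atom environment:
  5 × C (aromatic): 1 H each → 5
  5 × C (aromatic): no H
  2 × C: no H
  1 × Br: no H
  1 × C: 1 H
  1 × Cl: no H
  1 × F: no H
  1 × O (aromatic): no H
  1 × O: no H
  1 × S: 1 H
  Total hydrogens = 7.
Molecular formula: C13H7BrClFO2S

C13H7BrClFO2S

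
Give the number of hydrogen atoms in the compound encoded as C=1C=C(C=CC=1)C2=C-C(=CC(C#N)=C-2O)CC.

13

Hydrogens are implicit in SMILES; fill each atom to its normal valence:
  7 × C (aromatic): 1 H each → 7
  5 × C (aromatic): no H
  1 × C: 3 H
  1 × C: 2 H
  1 × C: no H
  1 × N: no H
  1 × O: 1 H
  Total hydrogens = 13.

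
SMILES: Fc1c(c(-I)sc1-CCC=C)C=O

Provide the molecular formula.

Heavy atoms from the SMILES: 9 C, 1 F, 1 I, 1 O, 1 S.
Implicit hydrogens by atom environment:
  4 × C (aromatic): no H
  3 × C: 2 H each → 6
  2 × C: 1 H each → 2
  1 × F: no H
  1 × I: no H
  1 × O: no H
  1 × S (aromatic): no H
  Total hydrogens = 8.
Molecular formula: C9H8FIOS

C9H8FIOS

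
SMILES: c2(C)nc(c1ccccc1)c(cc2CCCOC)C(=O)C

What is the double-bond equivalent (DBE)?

Molecular formula from the SMILES: C18H21NO2.
DoU = (2C + 2 + N − H − X)/2 = (2·18 + 2 + 1 − 21 − 0)/2 = 18/2 = 9.
(Structurally: 2 ring(s) + 7 π bond(s) = 9.)

9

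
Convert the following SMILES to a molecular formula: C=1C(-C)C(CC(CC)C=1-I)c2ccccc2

C15H19I

Heavy atoms from the SMILES: 15 C, 1 I.
Implicit hydrogens by atom environment:
  5 × C (aromatic): 1 H each → 5
  4 × C: 1 H each → 4
  2 × C: 3 H each → 6
  2 × C: 2 H each → 4
  1 × C: no H
  1 × C (aromatic): no H
  1 × I: no H
  Total hydrogens = 19.
Molecular formula: C15H19I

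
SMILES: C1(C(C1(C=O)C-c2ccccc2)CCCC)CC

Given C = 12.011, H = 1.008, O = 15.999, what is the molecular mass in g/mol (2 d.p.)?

244.38

Molecular formula: C17H24O.
M = 17×12.011 + 24×1.008 + 1×15.999 = 244.38 g/mol.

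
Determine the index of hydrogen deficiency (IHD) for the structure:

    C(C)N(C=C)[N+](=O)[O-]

Molecular formula from the SMILES: C4H8N2O2.
DoU = (2C + 2 + N − H − X)/2 = (2·4 + 2 + 2 − 8 − 0)/2 = 4/2 = 2.
(Structurally: 0 ring(s) + 2 π bond(s) = 2.)

2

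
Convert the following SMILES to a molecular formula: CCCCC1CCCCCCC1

C12H24

Heavy atoms from the SMILES: 12 C.
Implicit hydrogens by atom environment:
  10 × C: 2 H each → 20
  1 × C: 3 H
  1 × C: 1 H
  Total hydrogens = 24.
Molecular formula: C12H24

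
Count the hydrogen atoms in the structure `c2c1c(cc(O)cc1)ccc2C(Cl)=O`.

7

Hydrogens are implicit in SMILES; fill each atom to its normal valence:
  6 × C (aromatic): 1 H each → 6
  4 × C (aromatic): no H
  1 × C: no H
  1 × Cl: no H
  1 × O: 1 H
  1 × O: no H
  Total hydrogens = 7.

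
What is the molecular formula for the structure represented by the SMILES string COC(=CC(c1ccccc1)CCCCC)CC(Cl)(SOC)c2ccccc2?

C24H31ClO2S

Heavy atoms from the SMILES: 24 C, 1 Cl, 2 O, 1 S.
Implicit hydrogens by atom environment:
  10 × C (aromatic): 1 H each → 10
  5 × C: 2 H each → 10
  3 × C: 3 H each → 9
  2 × C: 1 H each → 2
  2 × C: no H
  2 × C (aromatic): no H
  2 × O: no H
  1 × Cl: no H
  1 × S: no H
  Total hydrogens = 31.
Molecular formula: C24H31ClO2S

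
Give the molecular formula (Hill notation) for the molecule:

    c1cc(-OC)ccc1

Heavy atoms from the SMILES: 7 C, 1 O.
Implicit hydrogens by atom environment:
  5 × C (aromatic): 1 H each → 5
  1 × C: 3 H
  1 × C (aromatic): no H
  1 × O: no H
  Total hydrogens = 8.
Molecular formula: C7H8O

C7H8O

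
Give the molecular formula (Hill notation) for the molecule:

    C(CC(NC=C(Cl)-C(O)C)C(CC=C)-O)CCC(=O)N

C14H25ClN2O3

Heavy atoms from the SMILES: 14 C, 1 Cl, 2 N, 3 O.
Implicit hydrogens by atom environment:
  6 × C: 2 H each → 12
  5 × C: 1 H each → 5
  2 × C: no H
  2 × O: 1 H each → 2
  1 × C: 3 H
  1 × Cl: no H
  1 × N: 2 H
  1 × N: 1 H
  1 × O: no H
  Total hydrogens = 25.
Molecular formula: C14H25ClN2O3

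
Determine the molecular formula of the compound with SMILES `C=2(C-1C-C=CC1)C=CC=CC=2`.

Heavy atoms from the SMILES: 11 C.
Implicit hydrogens by atom environment:
  5 × C (aromatic): 1 H each → 5
  3 × C: 1 H each → 3
  2 × C: 2 H each → 4
  1 × C (aromatic): no H
  Total hydrogens = 12.
Molecular formula: C11H12

C11H12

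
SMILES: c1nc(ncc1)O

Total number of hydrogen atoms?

Hydrogens are implicit in SMILES; fill each atom to its normal valence:
  3 × C (aromatic): 1 H each → 3
  2 × N (aromatic): no H
  1 × C (aromatic): no H
  1 × O: 1 H
  Total hydrogens = 4.

4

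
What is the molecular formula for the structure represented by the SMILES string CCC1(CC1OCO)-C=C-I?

C8H13IO2

Heavy atoms from the SMILES: 8 C, 1 I, 2 O.
Implicit hydrogens by atom environment:
  3 × C: 2 H each → 6
  3 × C: 1 H each → 3
  1 × C: 3 H
  1 × C: no H
  1 × I: no H
  1 × O: 1 H
  1 × O: no H
  Total hydrogens = 13.
Molecular formula: C8H13IO2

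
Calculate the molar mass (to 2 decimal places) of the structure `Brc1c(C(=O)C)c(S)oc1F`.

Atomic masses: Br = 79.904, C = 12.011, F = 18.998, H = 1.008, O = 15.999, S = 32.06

Molecular formula: C6H4BrFO2S.
M = 1×79.904 + 6×12.011 + 1×18.998 + 4×1.008 + 2×15.999 + 1×32.06 = 239.06 g/mol.

239.06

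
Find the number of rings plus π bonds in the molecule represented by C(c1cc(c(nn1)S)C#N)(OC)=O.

7

Molecular formula from the SMILES: C7H5N3O2S.
DoU = (2C + 2 + N − H − X)/2 = (2·7 + 2 + 3 − 5 − 0)/2 = 14/2 = 7.
(Structurally: 1 ring(s) + 6 π bond(s) = 7.)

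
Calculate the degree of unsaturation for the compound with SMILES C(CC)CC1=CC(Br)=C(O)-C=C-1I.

Molecular formula from the SMILES: C10H12BrIO.
DoU = (2C + 2 + N − H − X)/2 = (2·10 + 2 + 0 − 12 − 2)/2 = 8/2 = 4.
(Structurally: 1 ring(s) + 3 π bond(s) = 4.)

4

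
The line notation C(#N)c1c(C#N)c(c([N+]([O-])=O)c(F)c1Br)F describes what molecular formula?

C8BrF2N3O2

Heavy atoms from the SMILES: 1 Br, 8 C, 2 F, 3 N, 2 O.
Implicit hydrogens by atom environment:
  6 × C (aromatic): no H
  2 × C: no H
  2 × F: no H
  2 × N: no H
  1 × Br: no H
  1 × N (charge +1): no H
  1 × O: no H
  1 × O (charge -1): no H
  Total hydrogens = 0.
Molecular formula: C8BrF2N3O2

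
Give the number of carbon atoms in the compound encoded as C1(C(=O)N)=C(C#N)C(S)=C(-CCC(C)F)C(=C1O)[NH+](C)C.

The symbol for carbon appears 14 times in the SMILES.

14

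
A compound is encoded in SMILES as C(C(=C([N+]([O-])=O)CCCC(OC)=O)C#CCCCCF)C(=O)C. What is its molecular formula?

Heavy atoms from the SMILES: 16 C, 1 F, 1 N, 5 O.
Implicit hydrogens by atom environment:
  8 × C: 2 H each → 16
  6 × C: no H
  4 × O: no H
  2 × C: 3 H each → 6
  1 × F: no H
  1 × N (charge +1): no H
  1 × O (charge -1): no H
  Total hydrogens = 22.
Molecular formula: C16H22FNO5

C16H22FNO5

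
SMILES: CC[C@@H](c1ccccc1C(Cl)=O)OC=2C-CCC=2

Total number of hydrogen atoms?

17

Hydrogens are implicit in SMILES; fill each atom to its normal valence:
  4 × C: 2 H each → 8
  4 × C (aromatic): 1 H each → 4
  2 × C: 1 H each → 2
  2 × C: no H
  2 × C (aromatic): no H
  2 × O: no H
  1 × C: 3 H
  1 × Cl: no H
  Total hydrogens = 17.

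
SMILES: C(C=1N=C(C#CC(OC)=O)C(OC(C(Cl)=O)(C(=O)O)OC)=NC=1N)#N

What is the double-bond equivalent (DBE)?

Molecular formula from the SMILES: C13H9ClN4O7.
DoU = (2C + 2 + N − H − X)/2 = (2·13 + 2 + 4 − 9 − 1)/2 = 22/2 = 11.
(Structurally: 1 ring(s) + 10 π bond(s) = 11.)

11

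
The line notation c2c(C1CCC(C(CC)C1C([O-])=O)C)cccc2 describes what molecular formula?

Heavy atoms from the SMILES: 16 C, 2 O.
Implicit hydrogens by atom environment:
  5 × C (aromatic): 1 H each → 5
  4 × C: 1 H each → 4
  3 × C: 2 H each → 6
  2 × C: 3 H each → 6
  1 × C (aromatic): no H
  1 × C: no H
  1 × O: no H
  1 × O (charge -1): no H
  Total hydrogens = 21.
Net charge -1.
Molecular formula: C16H21O2-

C16H21O2-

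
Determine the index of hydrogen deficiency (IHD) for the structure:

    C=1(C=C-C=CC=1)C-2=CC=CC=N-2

Molecular formula from the SMILES: C11H9N.
DoU = (2C + 2 + N − H − X)/2 = (2·11 + 2 + 1 − 9 − 0)/2 = 16/2 = 8.
(Structurally: 2 ring(s) + 6 π bond(s) = 8.)

8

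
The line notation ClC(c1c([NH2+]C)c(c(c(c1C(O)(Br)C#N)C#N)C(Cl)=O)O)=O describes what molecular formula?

C12H7BrCl2N3O4+

Heavy atoms from the SMILES: 1 Br, 12 C, 2 Cl, 3 N, 4 O.
Implicit hydrogens by atom environment:
  6 × C (aromatic): no H
  5 × C: no H
  2 × Cl: no H
  2 × N: no H
  2 × O: 1 H each → 2
  2 × O: no H
  1 × Br: no H
  1 × C: 3 H
  1 × N (charge +1): 2 H
  Total hydrogens = 7.
Net charge +1.
Molecular formula: C12H7BrCl2N3O4+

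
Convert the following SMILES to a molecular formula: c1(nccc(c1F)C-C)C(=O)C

Heavy atoms from the SMILES: 9 C, 1 F, 1 N, 1 O.
Implicit hydrogens by atom environment:
  3 × C (aromatic): no H
  2 × C: 3 H each → 6
  2 × C (aromatic): 1 H each → 2
  1 × C: 2 H
  1 × C: no H
  1 × F: no H
  1 × N (aromatic): no H
  1 × O: no H
  Total hydrogens = 10.
Molecular formula: C9H10FNO

C9H10FNO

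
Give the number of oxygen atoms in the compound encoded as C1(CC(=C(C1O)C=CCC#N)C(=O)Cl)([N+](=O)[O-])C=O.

5

The symbol for oxygen appears 5 times in the SMILES.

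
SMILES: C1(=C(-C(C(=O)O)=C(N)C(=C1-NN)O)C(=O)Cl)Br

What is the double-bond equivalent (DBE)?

Molecular formula from the SMILES: C8H7BrClN3O4.
DoU = (2C + 2 + N − H − X)/2 = (2·8 + 2 + 3 − 7 − 2)/2 = 12/2 = 6.
(Structurally: 1 ring(s) + 5 π bond(s) = 6.)

6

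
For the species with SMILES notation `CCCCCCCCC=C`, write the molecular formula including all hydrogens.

Heavy atoms from the SMILES: 10 C.
Implicit hydrogens by atom environment:
  8 × C: 2 H each → 16
  1 × C: 3 H
  1 × C: 1 H
  Total hydrogens = 20.
Molecular formula: C10H20

C10H20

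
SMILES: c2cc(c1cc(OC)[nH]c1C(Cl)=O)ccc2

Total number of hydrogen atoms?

Hydrogens are implicit in SMILES; fill each atom to its normal valence:
  6 × C (aromatic): 1 H each → 6
  4 × C (aromatic): no H
  2 × O: no H
  1 × C: 3 H
  1 × C: no H
  1 × Cl: no H
  1 × N (aromatic): 1 H
  Total hydrogens = 10.

10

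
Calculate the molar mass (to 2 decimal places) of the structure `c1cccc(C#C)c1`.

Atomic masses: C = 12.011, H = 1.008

102.14

Molecular formula: C8H6.
M = 8×12.011 + 6×1.008 = 102.14 g/mol.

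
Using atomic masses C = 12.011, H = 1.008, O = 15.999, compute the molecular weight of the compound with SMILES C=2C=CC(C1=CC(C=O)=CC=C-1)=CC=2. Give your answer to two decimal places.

182.22

Molecular formula: C13H10O.
M = 13×12.011 + 10×1.008 + 1×15.999 = 182.22 g/mol.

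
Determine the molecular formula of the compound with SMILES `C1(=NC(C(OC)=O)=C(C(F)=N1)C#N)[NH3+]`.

C7H6FN4O2+

Heavy atoms from the SMILES: 7 C, 1 F, 4 N, 2 O.
Implicit hydrogens by atom environment:
  4 × C (aromatic): no H
  2 × C: no H
  2 × N (aromatic): no H
  2 × O: no H
  1 × C: 3 H
  1 × F: no H
  1 × N (charge +1): 3 H
  1 × N: no H
  Total hydrogens = 6.
Net charge +1.
Molecular formula: C7H6FN4O2+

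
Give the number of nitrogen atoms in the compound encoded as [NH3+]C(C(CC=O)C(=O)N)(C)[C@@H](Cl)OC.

2

The symbol for nitrogen appears 2 times in the SMILES.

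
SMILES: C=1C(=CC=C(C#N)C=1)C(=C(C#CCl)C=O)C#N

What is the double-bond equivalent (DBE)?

Molecular formula from the SMILES: C13H5ClN2O.
DoU = (2C + 2 + N − H − X)/2 = (2·13 + 2 + 2 − 5 − 1)/2 = 24/2 = 12.
(Structurally: 1 ring(s) + 11 π bond(s) = 12.)

12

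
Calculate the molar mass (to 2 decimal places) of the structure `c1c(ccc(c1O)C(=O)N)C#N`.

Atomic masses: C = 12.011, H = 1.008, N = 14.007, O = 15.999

Molecular formula: C8H6N2O2.
M = 8×12.011 + 6×1.008 + 2×14.007 + 2×15.999 = 162.15 g/mol.

162.15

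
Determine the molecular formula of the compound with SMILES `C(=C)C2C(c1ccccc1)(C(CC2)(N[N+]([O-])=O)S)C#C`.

C15H16N2O2S

Heavy atoms from the SMILES: 15 C, 2 N, 2 O, 1 S.
Implicit hydrogens by atom environment:
  5 × C (aromatic): 1 H each → 5
  3 × C: 2 H each → 6
  3 × C: 1 H each → 3
  3 × C: no H
  1 × C (aromatic): no H
  1 × N: 1 H
  1 × N (charge +1): no H
  1 × O: no H
  1 × O (charge -1): no H
  1 × S: 1 H
  Total hydrogens = 16.
Molecular formula: C15H16N2O2S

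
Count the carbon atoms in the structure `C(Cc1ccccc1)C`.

The symbol for carbon appears 9 times in the SMILES. Lowercase c denotes aromatic carbon and counts toward C.

9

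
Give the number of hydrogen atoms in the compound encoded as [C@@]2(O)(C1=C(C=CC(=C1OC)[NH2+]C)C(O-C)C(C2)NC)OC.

25

Hydrogens are implicit in SMILES; fill each atom to its normal valence:
  5 × C: 3 H each → 15
  4 × C (aromatic): no H
  3 × O: no H
  2 × C (aromatic): 1 H each → 2
  2 × C: 1 H each → 2
  1 × C: 2 H
  1 × C: no H
  1 × N (charge +1): 2 H
  1 × N: 1 H
  1 × O: 1 H
  Total hydrogens = 25.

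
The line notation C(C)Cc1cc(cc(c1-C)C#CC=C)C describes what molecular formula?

C15H18

Heavy atoms from the SMILES: 15 C.
Implicit hydrogens by atom environment:
  4 × C (aromatic): no H
  3 × C: 3 H each → 9
  3 × C: 2 H each → 6
  2 × C (aromatic): 1 H each → 2
  2 × C: no H
  1 × C: 1 H
  Total hydrogens = 18.
Molecular formula: C15H18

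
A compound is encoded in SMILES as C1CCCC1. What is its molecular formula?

C5H10

Heavy atoms from the SMILES: 5 C.
Implicit hydrogens by atom environment:
  5 × C: 2 H each → 10
  Total hydrogens = 10.
Molecular formula: C5H10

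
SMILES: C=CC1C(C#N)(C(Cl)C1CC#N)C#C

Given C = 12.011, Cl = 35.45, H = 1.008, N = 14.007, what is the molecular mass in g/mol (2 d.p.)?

Molecular formula: C11H9ClN2.
M = 11×12.011 + 1×35.45 + 9×1.008 + 2×14.007 = 204.66 g/mol.

204.66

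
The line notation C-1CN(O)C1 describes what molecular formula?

Heavy atoms from the SMILES: 3 C, 1 N, 1 O.
Implicit hydrogens by atom environment:
  3 × C: 2 H each → 6
  1 × N: no H
  1 × O: 1 H
  Total hydrogens = 7.
Molecular formula: C3H7NO

C3H7NO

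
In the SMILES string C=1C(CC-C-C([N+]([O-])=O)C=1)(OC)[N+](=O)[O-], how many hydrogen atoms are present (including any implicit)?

12

Hydrogens are implicit in SMILES; fill each atom to its normal valence:
  3 × C: 2 H each → 6
  3 × C: 1 H each → 3
  3 × O: no H
  2 × N (charge +1): no H
  2 × O (charge -1): no H
  1 × C: 3 H
  1 × C: no H
  Total hydrogens = 12.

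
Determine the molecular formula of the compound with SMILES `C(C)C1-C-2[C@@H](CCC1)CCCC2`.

C12H22

Heavy atoms from the SMILES: 12 C.
Implicit hydrogens by atom environment:
  8 × C: 2 H each → 16
  3 × C: 1 H each → 3
  1 × C: 3 H
  Total hydrogens = 22.
Molecular formula: C12H22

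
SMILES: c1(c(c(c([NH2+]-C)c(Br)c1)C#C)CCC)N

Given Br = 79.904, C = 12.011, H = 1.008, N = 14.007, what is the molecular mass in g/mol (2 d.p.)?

Molecular formula: C12H16BrN2+.
M = 1×79.904 + 12×12.011 + 16×1.008 + 2×14.007 = 268.18 g/mol.

268.18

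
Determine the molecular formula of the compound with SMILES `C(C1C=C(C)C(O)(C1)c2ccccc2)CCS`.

Heavy atoms from the SMILES: 15 C, 1 O, 1 S.
Implicit hydrogens by atom environment:
  5 × C (aromatic): 1 H each → 5
  4 × C: 2 H each → 8
  2 × C: 1 H each → 2
  2 × C: no H
  1 × C: 3 H
  1 × C (aromatic): no H
  1 × O: 1 H
  1 × S: 1 H
  Total hydrogens = 20.
Molecular formula: C15H20OS

C15H20OS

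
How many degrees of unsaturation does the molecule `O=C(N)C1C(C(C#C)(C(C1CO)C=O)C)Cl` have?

5

Molecular formula from the SMILES: C11H14ClNO3.
DoU = (2C + 2 + N − H − X)/2 = (2·11 + 2 + 1 − 14 − 1)/2 = 10/2 = 5.
(Structurally: 1 ring(s) + 4 π bond(s) = 5.)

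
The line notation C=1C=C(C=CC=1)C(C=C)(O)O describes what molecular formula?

C9H10O2

Heavy atoms from the SMILES: 9 C, 2 O.
Implicit hydrogens by atom environment:
  5 × C (aromatic): 1 H each → 5
  2 × O: 1 H each → 2
  1 × C: 2 H
  1 × C: 1 H
  1 × C: no H
  1 × C (aromatic): no H
  Total hydrogens = 10.
Molecular formula: C9H10O2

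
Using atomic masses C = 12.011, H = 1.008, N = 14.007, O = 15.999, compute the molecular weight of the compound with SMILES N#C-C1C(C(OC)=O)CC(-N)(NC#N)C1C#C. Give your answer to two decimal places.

232.24

Molecular formula: C11H12N4O2.
M = 11×12.011 + 12×1.008 + 4×14.007 + 2×15.999 = 232.24 g/mol.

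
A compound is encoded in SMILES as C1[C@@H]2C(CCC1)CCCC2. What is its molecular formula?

C10H18

Heavy atoms from the SMILES: 10 C.
Implicit hydrogens by atom environment:
  8 × C: 2 H each → 16
  2 × C: 1 H each → 2
  Total hydrogens = 18.
Molecular formula: C10H18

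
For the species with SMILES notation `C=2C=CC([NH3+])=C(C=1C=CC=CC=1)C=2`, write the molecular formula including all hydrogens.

Heavy atoms from the SMILES: 12 C, 1 N.
Implicit hydrogens by atom environment:
  9 × C (aromatic): 1 H each → 9
  3 × C (aromatic): no H
  1 × N (charge +1): 3 H
  Total hydrogens = 12.
Net charge +1.
Molecular formula: C12H12N+

C12H12N+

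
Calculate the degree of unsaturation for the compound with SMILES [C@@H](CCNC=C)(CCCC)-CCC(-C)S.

1

Molecular formula from the SMILES: C13H27NS.
DoU = (2C + 2 + N − H − X)/2 = (2·13 + 2 + 1 − 27 − 0)/2 = 2/2 = 1.
(Structurally: 0 ring(s) + 1 π bond(s) = 1.)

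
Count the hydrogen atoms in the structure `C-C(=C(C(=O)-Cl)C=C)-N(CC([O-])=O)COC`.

Hydrogens are implicit in SMILES; fill each atom to its normal valence:
  4 × C: no H
  3 × C: 2 H each → 6
  3 × O: no H
  2 × C: 3 H each → 6
  1 × C: 1 H
  1 × Cl: no H
  1 × N: no H
  1 × O (charge -1): no H
  Total hydrogens = 13.

13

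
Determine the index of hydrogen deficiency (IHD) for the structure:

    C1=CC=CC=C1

4

Molecular formula from the SMILES: C6H6.
DoU = (2C + 2 + N − H − X)/2 = (2·6 + 2 + 0 − 6 − 0)/2 = 8/2 = 4.
(Structurally: 1 ring(s) + 3 π bond(s) = 4.)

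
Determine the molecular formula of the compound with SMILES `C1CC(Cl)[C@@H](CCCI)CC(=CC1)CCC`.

Heavy atoms from the SMILES: 14 C, 1 Cl, 1 I.
Implicit hydrogens by atom environment:
  9 × C: 2 H each → 18
  3 × C: 1 H each → 3
  1 × C: 3 H
  1 × C: no H
  1 × Cl: no H
  1 × I: no H
  Total hydrogens = 24.
Molecular formula: C14H24ClI

C14H24ClI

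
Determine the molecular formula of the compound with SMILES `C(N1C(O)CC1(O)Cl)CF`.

Heavy atoms from the SMILES: 5 C, 1 Cl, 1 F, 1 N, 2 O.
Implicit hydrogens by atom environment:
  3 × C: 2 H each → 6
  2 × O: 1 H each → 2
  1 × C: 1 H
  1 × C: no H
  1 × Cl: no H
  1 × F: no H
  1 × N: no H
  Total hydrogens = 9.
Molecular formula: C5H9ClFNO2

C5H9ClFNO2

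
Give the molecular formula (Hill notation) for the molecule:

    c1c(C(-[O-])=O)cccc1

Heavy atoms from the SMILES: 7 C, 2 O.
Implicit hydrogens by atom environment:
  5 × C (aromatic): 1 H each → 5
  1 × C (aromatic): no H
  1 × C: no H
  1 × O: no H
  1 × O (charge -1): no H
  Total hydrogens = 5.
Net charge -1.
Molecular formula: C7H5O2-

C7H5O2-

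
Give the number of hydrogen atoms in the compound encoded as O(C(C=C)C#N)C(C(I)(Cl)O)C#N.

6

Hydrogens are implicit in SMILES; fill each atom to its normal valence:
  3 × C: 1 H each → 3
  3 × C: no H
  2 × N: no H
  1 × C: 2 H
  1 × Cl: no H
  1 × I: no H
  1 × O: 1 H
  1 × O: no H
  Total hydrogens = 6.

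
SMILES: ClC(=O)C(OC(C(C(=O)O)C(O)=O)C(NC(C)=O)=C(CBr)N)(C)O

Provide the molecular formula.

Heavy atoms from the SMILES: 1 Br, 12 C, 1 Cl, 2 N, 8 O.
Implicit hydrogens by atom environment:
  7 × C: no H
  5 × O: no H
  3 × O: 1 H each → 3
  2 × C: 3 H each → 6
  2 × C: 1 H each → 2
  1 × Br: no H
  1 × C: 2 H
  1 × Cl: no H
  1 × N: 2 H
  1 × N: 1 H
  Total hydrogens = 16.
Molecular formula: C12H16BrClN2O8

C12H16BrClN2O8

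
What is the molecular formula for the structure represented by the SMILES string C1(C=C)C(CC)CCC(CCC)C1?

C13H24

Heavy atoms from the SMILES: 13 C.
Implicit hydrogens by atom environment:
  7 × C: 2 H each → 14
  4 × C: 1 H each → 4
  2 × C: 3 H each → 6
  Total hydrogens = 24.
Molecular formula: C13H24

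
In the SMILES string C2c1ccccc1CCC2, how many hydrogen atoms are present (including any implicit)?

Hydrogens are implicit in SMILES; fill each atom to its normal valence:
  4 × C: 2 H each → 8
  4 × C (aromatic): 1 H each → 4
  2 × C (aromatic): no H
  Total hydrogens = 12.

12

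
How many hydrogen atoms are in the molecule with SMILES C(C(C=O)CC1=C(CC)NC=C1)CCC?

Hydrogens are implicit in SMILES; fill each atom to its normal valence:
  5 × C: 2 H each → 10
  2 × C: 3 H each → 6
  2 × C (aromatic): 1 H each → 2
  2 × C: 1 H each → 2
  2 × C (aromatic): no H
  1 × N (aromatic): 1 H
  1 × O: no H
  Total hydrogens = 21.

21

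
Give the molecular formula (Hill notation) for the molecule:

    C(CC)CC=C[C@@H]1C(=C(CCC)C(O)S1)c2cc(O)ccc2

C19H26O2S

Heavy atoms from the SMILES: 19 C, 2 O, 1 S.
Implicit hydrogens by atom environment:
  5 × C: 2 H each → 10
  4 × C: 1 H each → 4
  4 × C (aromatic): 1 H each → 4
  2 × C: 3 H each → 6
  2 × C: no H
  2 × C (aromatic): no H
  2 × O: 1 H each → 2
  1 × S: no H
  Total hydrogens = 26.
Molecular formula: C19H26O2S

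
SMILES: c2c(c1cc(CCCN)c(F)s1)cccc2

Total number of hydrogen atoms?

14

Hydrogens are implicit in SMILES; fill each atom to its normal valence:
  6 × C (aromatic): 1 H each → 6
  4 × C (aromatic): no H
  3 × C: 2 H each → 6
  1 × F: no H
  1 × N: 2 H
  1 × S (aromatic): no H
  Total hydrogens = 14.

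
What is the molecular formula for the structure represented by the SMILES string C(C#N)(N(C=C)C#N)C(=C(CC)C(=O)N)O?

C10H12N4O2

Heavy atoms from the SMILES: 10 C, 4 N, 2 O.
Implicit hydrogens by atom environment:
  5 × C: no H
  3 × N: no H
  2 × C: 2 H each → 4
  2 × C: 1 H each → 2
  1 × C: 3 H
  1 × N: 2 H
  1 × O: 1 H
  1 × O: no H
  Total hydrogens = 12.
Molecular formula: C10H12N4O2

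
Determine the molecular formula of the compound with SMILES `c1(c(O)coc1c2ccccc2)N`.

C10H9NO2

Heavy atoms from the SMILES: 10 C, 1 N, 2 O.
Implicit hydrogens by atom environment:
  6 × C (aromatic): 1 H each → 6
  4 × C (aromatic): no H
  1 × N: 2 H
  1 × O: 1 H
  1 × O (aromatic): no H
  Total hydrogens = 9.
Molecular formula: C10H9NO2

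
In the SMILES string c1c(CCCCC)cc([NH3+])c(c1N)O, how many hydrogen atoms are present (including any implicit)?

Hydrogens are implicit in SMILES; fill each atom to its normal valence:
  4 × C: 2 H each → 8
  4 × C (aromatic): no H
  2 × C (aromatic): 1 H each → 2
  1 × C: 3 H
  1 × N (charge +1): 3 H
  1 × N: 2 H
  1 × O: 1 H
  Total hydrogens = 19.

19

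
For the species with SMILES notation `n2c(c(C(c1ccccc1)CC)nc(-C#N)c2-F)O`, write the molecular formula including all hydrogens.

Heavy atoms from the SMILES: 14 C, 1 F, 3 N, 1 O.
Implicit hydrogens by atom environment:
  5 × C (aromatic): 1 H each → 5
  5 × C (aromatic): no H
  2 × N (aromatic): no H
  1 × C: 3 H
  1 × C: 2 H
  1 × C: 1 H
  1 × C: no H
  1 × F: no H
  1 × N: no H
  1 × O: 1 H
  Total hydrogens = 12.
Molecular formula: C14H12FN3O

C14H12FN3O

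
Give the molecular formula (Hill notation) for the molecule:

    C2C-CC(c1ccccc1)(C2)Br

C11H13Br

Heavy atoms from the SMILES: 1 Br, 11 C.
Implicit hydrogens by atom environment:
  5 × C (aromatic): 1 H each → 5
  4 × C: 2 H each → 8
  1 × Br: no H
  1 × C: no H
  1 × C (aromatic): no H
  Total hydrogens = 13.
Molecular formula: C11H13Br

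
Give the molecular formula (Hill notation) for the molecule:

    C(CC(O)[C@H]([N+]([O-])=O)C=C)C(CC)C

C10H19NO3

Heavy atoms from the SMILES: 10 C, 1 N, 3 O.
Implicit hydrogens by atom environment:
  4 × C: 2 H each → 8
  4 × C: 1 H each → 4
  2 × C: 3 H each → 6
  1 × N (charge +1): no H
  1 × O: 1 H
  1 × O: no H
  1 × O (charge -1): no H
  Total hydrogens = 19.
Molecular formula: C10H19NO3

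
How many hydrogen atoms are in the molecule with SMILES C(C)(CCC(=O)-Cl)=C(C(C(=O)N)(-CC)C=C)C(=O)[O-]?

17

Hydrogens are implicit in SMILES; fill each atom to its normal valence:
  6 × C: no H
  4 × C: 2 H each → 8
  3 × O: no H
  2 × C: 3 H each → 6
  1 × C: 1 H
  1 × Cl: no H
  1 × N: 2 H
  1 × O (charge -1): no H
  Total hydrogens = 17.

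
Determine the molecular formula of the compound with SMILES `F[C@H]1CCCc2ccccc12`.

C10H11F

Heavy atoms from the SMILES: 10 C, 1 F.
Implicit hydrogens by atom environment:
  4 × C (aromatic): 1 H each → 4
  3 × C: 2 H each → 6
  2 × C (aromatic): no H
  1 × C: 1 H
  1 × F: no H
  Total hydrogens = 11.
Molecular formula: C10H11F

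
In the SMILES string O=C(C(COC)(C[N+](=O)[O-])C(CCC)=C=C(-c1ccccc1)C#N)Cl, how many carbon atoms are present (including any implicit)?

18

The symbol for carbon appears 18 times in the SMILES. Lowercase c denotes aromatic carbon and counts toward C.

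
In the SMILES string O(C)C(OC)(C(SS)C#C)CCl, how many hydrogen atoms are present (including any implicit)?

Hydrogens are implicit in SMILES; fill each atom to its normal valence:
  2 × C: 3 H each → 6
  2 × C: 1 H each → 2
  2 × C: no H
  2 × O: no H
  1 × C: 2 H
  1 × Cl: no H
  1 × S: 1 H
  1 × S: no H
  Total hydrogens = 11.

11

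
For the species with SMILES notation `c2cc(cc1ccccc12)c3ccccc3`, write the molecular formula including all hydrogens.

Heavy atoms from the SMILES: 16 C.
Implicit hydrogens by atom environment:
  12 × C (aromatic): 1 H each → 12
  4 × C (aromatic): no H
  Total hydrogens = 12.
Molecular formula: C16H12

C16H12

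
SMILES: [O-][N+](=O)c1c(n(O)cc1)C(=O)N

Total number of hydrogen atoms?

Hydrogens are implicit in SMILES; fill each atom to its normal valence:
  2 × C (aromatic): 1 H each → 2
  2 × C (aromatic): no H
  2 × O: no H
  1 × C: no H
  1 × N: 2 H
  1 × N (aromatic): no H
  1 × N (charge +1): no H
  1 × O: 1 H
  1 × O (charge -1): no H
  Total hydrogens = 5.

5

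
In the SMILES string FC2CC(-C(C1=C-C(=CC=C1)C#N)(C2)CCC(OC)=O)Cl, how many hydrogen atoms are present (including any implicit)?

17

Hydrogens are implicit in SMILES; fill each atom to its normal valence:
  4 × C: 2 H each → 8
  4 × C (aromatic): 1 H each → 4
  3 × C: no H
  2 × C: 1 H each → 2
  2 × C (aromatic): no H
  2 × O: no H
  1 × C: 3 H
  1 × Cl: no H
  1 × F: no H
  1 × N: no H
  Total hydrogens = 17.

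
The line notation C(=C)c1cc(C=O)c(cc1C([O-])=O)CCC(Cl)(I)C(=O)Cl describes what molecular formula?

Heavy atoms from the SMILES: 14 C, 2 Cl, 1 I, 4 O.
Implicit hydrogens by atom environment:
  4 × C (aromatic): no H
  3 × C: 2 H each → 6
  3 × C: no H
  3 × O: no H
  2 × C (aromatic): 1 H each → 2
  2 × C: 1 H each → 2
  2 × Cl: no H
  1 × I: no H
  1 × O (charge -1): no H
  Total hydrogens = 10.
Net charge -1.
Molecular formula: C14H10Cl2IO4-

C14H10Cl2IO4-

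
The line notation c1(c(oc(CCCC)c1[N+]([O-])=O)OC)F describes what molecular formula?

Heavy atoms from the SMILES: 9 C, 1 F, 1 N, 4 O.
Implicit hydrogens by atom environment:
  4 × C (aromatic): no H
  3 × C: 2 H each → 6
  2 × C: 3 H each → 6
  2 × O: no H
  1 × F: no H
  1 × N (charge +1): no H
  1 × O (aromatic): no H
  1 × O (charge -1): no H
  Total hydrogens = 12.
Molecular formula: C9H12FNO4

C9H12FNO4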